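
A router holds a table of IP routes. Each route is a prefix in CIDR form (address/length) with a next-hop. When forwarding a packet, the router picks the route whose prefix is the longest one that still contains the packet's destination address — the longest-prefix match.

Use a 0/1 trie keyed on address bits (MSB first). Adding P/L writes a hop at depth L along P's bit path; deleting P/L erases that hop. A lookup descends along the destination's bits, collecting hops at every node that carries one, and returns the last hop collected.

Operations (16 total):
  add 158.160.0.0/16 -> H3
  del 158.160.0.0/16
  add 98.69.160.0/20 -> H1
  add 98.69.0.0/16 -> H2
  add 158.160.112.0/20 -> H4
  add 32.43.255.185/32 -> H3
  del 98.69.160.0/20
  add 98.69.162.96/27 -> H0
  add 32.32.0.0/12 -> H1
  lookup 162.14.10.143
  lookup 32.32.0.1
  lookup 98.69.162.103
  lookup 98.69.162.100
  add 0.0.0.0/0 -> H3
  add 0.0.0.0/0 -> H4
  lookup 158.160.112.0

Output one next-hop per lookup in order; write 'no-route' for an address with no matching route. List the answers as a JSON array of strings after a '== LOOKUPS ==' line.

Process each operation:
  + 158.160.0.0/16 (H3) depth=16
  - 158.160.0.0/16 clear@16
  + 98.69.160.0/20 (H1) depth=20
  + 98.69.0.0/16 (H2) depth=16
  + 158.160.112.0/20 (H4) depth=20
  + 32.43.255.185/32 (H3) depth=32
  - 98.69.160.0/20 clear@20
  + 98.69.162.96/27 (H0) depth=27
  + 32.32.0.0/12 (H1) depth=12
  Q 162.14.10.143: descend 10 ; hops seen [∅] ; pick no-route
  Q 32.32.0.1: descend 001000000010 ; hops seen [H1] ; pick H1
  Q 98.69.162.103: descend 011000100100010110100010011 ; hops seen [H2,H0] ; pick H0
  Q 98.69.162.100: descend 011000100100010110100010011 ; hops seen [H2,H0] ; pick H0
  + 0.0.0.0/0 (H3) depth=0
  + 0.0.0.0/0 (H4) depth=0
  Q 158.160.112.0: descend 10011110101000000111 ; hops seen [H4,H4] ; pick H4

== LOOKUPS ==
["no-route","H1","H0","H0","H4"]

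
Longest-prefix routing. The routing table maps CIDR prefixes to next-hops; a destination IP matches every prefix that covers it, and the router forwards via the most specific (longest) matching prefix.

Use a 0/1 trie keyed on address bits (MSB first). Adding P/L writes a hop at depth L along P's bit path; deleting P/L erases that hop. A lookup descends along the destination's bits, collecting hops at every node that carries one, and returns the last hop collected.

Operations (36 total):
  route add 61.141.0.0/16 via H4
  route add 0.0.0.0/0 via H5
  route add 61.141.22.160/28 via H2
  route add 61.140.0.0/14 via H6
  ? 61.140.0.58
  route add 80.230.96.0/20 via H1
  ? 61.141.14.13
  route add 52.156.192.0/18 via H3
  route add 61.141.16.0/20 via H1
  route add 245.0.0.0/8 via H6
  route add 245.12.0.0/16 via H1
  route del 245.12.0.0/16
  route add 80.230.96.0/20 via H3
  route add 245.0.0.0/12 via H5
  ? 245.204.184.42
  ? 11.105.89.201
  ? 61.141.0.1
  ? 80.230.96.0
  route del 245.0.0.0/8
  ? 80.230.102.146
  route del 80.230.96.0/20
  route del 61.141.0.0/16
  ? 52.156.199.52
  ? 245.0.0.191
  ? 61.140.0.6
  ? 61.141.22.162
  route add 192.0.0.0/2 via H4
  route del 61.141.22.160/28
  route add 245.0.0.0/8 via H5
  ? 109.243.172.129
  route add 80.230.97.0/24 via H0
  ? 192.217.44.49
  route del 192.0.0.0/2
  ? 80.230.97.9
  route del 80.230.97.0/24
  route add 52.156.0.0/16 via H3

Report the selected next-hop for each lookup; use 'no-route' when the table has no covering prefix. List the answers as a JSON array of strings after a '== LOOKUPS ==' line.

Trace:
  + 61.141.0.0/16 (H4) depth=16
  + 0.0.0.0/0 (H5) depth=0
  + 61.141.22.160/28 (H2) depth=28
  + 61.140.0.0/14 (H6) depth=14
  ? 61.140.0.58  path d0:H5→d1:-→d2:-→d3:-→d4:-→d5:-→d6:-→d7:-→d8:-→d9:-→d10:-→d11:-→d12:-→d13:-→d14:H6→d15:-  best=H6
  + 80.230.96.0/20 (H1) depth=20
  ? 61.141.14.13  path d0:H5→d1:-→d2:-→d3:-→d4:-→d5:-→d6:-→d7:-→d8:-→d9:-→d10:-→d11:-→d12:-→d13:-→d14:H6→d15:-→d16:H4→d17:-→d18:-→d19:-  best=H4
  + 52.156.192.0/18 (H3) depth=18
  + 61.141.16.0/20 (H1) depth=20
  + 245.0.0.0/8 (H6) depth=8
  + 245.12.0.0/16 (H1) depth=16
  - 245.12.0.0/16 clear@16
  + 80.230.96.0/20 (H3) depth=20
  + 245.0.0.0/12 (H5) depth=12
  ? 245.204.184.42  path d0:H5→d1:-→d2:-→d3:-→d4:-→d5:-→d6:-→d7:-→d8:H6  best=H6
  ? 11.105.89.201  path d0:H5→d1:-→d2:-  best=H5
  ? 61.141.0.1  path d0:H5→d1:-→d2:-→d3:-→d4:-→d5:-→d6:-→d7:-→d8:-→d9:-→d10:-→d11:-→d12:-→d13:-→d14:H6→d15:-→d16:H4→d17:-→d18:-→d19:-  best=H4
  ? 80.230.96.0  path d0:H5→d1:-→d2:-→d3:-→d4:-→d5:-→d6:-→d7:-→d8:-→d9:-→d10:-→d11:-→d12:-→d13:-→d14:-→d15:-→d16:-→d17:-→d18:-→d19:-→d20:H3  best=H3
  - 245.0.0.0/8 clear@8
  ? 80.230.102.146  path d0:H5→d1:-→d2:-→d3:-→d4:-→d5:-→d6:-→d7:-→d8:-→d9:-→d10:-→d11:-→d12:-→d13:-→d14:-→d15:-→d16:-→d17:-→d18:-→d19:-→d20:H3  best=H3
  - 80.230.96.0/20 clear@20
  - 61.141.0.0/16 clear@16
  ? 52.156.199.52  path d0:H5→d1:-→d2:-→d3:-→d4:-→d5:-→d6:-→d7:-→d8:-→d9:-→d10:-→d11:-→d12:-→d13:-→d14:-→d15:-→d16:-→d17:-→d18:H3  best=H3
  ? 245.0.0.191  path d0:H5→d1:-→d2:-→d3:-→d4:-→d5:-→d6:-→d7:-→d8:-→d9:-→d10:-→d11:-→d12:H5  best=H5
  ? 61.140.0.6  path d0:H5→d1:-→d2:-→d3:-→d4:-→d5:-→d6:-→d7:-→d8:-→d9:-→d10:-→d11:-→d12:-→d13:-→d14:H6→d15:-  best=H6
  ? 61.141.22.162  path d0:H5→d1:-→d2:-→d3:-→d4:-→d5:-→d6:-→d7:-→d8:-→d9:-→d10:-→d11:-→d12:-→d13:-→d14:H6→d15:-→d16:-→d17:-→d18:-→d19:-→d20:H1→d21:-→d22:-→d23:-→d24:-→d25:-→d26:-→d27:-→d28:H2  best=H2
  + 192.0.0.0/2 (H4) depth=2
  - 61.141.22.160/28 clear@28
  + 245.0.0.0/8 (H5) depth=8
  ? 109.243.172.129  path d0:H5→d1:-→d2:-  best=H5
  + 80.230.97.0/24 (H0) depth=24
  ? 192.217.44.49  path d0:H5→d1:-→d2:H4  best=H4
  - 192.0.0.0/2 clear@2
  ? 80.230.97.9  path d0:H5→d1:-→d2:-→d3:-→d4:-→d5:-→d6:-→d7:-→d8:-→d9:-→d10:-→d11:-→d12:-→d13:-→d14:-→d15:-→d16:-→d17:-→d18:-→d19:-→d20:-→d21:-→d22:-→d23:-→d24:H0  best=H0
  - 80.230.97.0/24 clear@24
  + 52.156.0.0/16 (H3) depth=16

== LOOKUPS ==
["H6","H4","H6","H5","H4","H3","H3","H3","H5","H6","H2","H5","H4","H0"]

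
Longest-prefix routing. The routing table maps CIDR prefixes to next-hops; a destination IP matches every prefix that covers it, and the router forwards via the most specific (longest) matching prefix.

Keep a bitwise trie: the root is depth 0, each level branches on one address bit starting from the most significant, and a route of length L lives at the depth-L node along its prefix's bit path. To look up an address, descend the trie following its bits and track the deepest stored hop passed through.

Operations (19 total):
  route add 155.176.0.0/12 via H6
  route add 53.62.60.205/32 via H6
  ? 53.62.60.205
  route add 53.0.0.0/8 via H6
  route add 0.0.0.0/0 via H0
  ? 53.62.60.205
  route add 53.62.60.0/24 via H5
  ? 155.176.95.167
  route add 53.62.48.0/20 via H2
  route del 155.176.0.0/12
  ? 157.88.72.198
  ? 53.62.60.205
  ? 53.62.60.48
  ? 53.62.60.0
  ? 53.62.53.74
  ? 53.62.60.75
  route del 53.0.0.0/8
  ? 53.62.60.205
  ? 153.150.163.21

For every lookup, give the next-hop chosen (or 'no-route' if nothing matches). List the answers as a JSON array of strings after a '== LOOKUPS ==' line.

Apply in order:
  add 155.176.0.0/12 -> H6 at depth 12
  add 53.62.60.205/32 -> H6 at depth 32
  Q 53.62.60.205: descend 00110101001111100011110011001101 ; hops seen [H6] ; pick H6
  add 53.0.0.0/8 -> H6 at depth 8
  add 0.0.0.0/0 -> H0 at depth 0
  Q 53.62.60.205: descend 00110101001111100011110011001101 ; hops seen [H0,H6,H6] ; pick H6
  add 53.62.60.0/24 -> H5 at depth 24
  Q 155.176.95.167: descend 100110111011 ; hops seen [H0,H6] ; pick H6
  add 53.62.48.0/20 -> H2 at depth 20
  - 155.176.0.0/12 clear@12
  Q 157.88.72.198: descend 10011 ; hops seen [H0] ; pick H0
  Q 53.62.60.205: descend 00110101001111100011110011001101 ; hops seen [H0,H6,H2,H5,H6] ; pick H6
  Q 53.62.60.48: descend 001101010011111000111100 ; hops seen [H0,H6,H2,H5] ; pick H5
  Q 53.62.60.0: descend 001101010011111000111100 ; hops seen [H0,H6,H2,H5] ; pick H5
  Q 53.62.53.74: descend 00110101001111100011 ; hops seen [H0,H6,H2] ; pick H2
  Q 53.62.60.75: descend 001101010011111000111100 ; hops seen [H0,H6,H2,H5] ; pick H5
  - 53.0.0.0/8 clear@8
  Q 53.62.60.205: descend 00110101001111100011110011001101 ; hops seen [H0,H2,H5,H6] ; pick H6
  Q 153.150.163.21: descend 100110 ; hops seen [H0] ; pick H0

== LOOKUPS ==
["H6","H6","H6","H0","H6","H5","H5","H2","H5","H6","H0"]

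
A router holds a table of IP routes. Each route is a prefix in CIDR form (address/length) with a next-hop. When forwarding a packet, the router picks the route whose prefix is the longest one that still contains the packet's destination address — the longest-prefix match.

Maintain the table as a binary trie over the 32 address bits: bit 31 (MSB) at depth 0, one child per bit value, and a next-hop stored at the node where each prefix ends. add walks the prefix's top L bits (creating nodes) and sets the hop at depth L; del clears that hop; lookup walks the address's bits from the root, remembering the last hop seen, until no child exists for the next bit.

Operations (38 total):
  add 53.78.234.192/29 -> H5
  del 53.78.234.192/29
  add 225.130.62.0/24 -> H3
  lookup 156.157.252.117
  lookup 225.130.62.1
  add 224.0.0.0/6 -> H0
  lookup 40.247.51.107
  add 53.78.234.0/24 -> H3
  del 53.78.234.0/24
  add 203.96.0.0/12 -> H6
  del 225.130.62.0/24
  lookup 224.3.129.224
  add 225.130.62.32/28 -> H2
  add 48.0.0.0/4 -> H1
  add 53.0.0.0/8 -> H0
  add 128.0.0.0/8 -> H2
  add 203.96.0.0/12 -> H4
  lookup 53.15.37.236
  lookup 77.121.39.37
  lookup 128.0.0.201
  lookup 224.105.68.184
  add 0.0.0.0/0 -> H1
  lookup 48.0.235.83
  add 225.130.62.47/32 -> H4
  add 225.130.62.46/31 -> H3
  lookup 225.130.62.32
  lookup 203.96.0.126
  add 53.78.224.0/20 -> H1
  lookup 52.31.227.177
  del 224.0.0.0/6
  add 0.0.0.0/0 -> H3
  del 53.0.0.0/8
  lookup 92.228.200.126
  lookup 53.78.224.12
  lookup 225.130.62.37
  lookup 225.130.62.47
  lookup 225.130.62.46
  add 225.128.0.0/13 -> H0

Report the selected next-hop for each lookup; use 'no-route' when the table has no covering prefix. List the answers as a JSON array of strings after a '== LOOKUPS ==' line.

Trace:
  + 53.78.234.192/29 (H5) depth=29
  - 53.78.234.192/29 clear@29
  + 225.130.62.0/24 (H3) depth=24
  Q 156.157.252.117: descend 1 ; hops seen [∅] ; pick no-route
  Q 225.130.62.1: descend 111000011000001000111110 ; hops seen [H3] ; pick H3
  + 224.0.0.0/6 (H0) depth=6
  Q 40.247.51.107: descend 001 ; hops seen [∅] ; pick no-route
  + 53.78.234.0/24 (H3) depth=24
  - 53.78.234.0/24 clear@24
  + 203.96.0.0/12 (H6) depth=12
  - 225.130.62.0/24 clear@24
  Q 224.3.129.224: descend 1110000 ; hops seen [H0] ; pick H0
  + 225.130.62.32/28 (H2) depth=28
  + 48.0.0.0/4 (H1) depth=4
  + 53.0.0.0/8 (H0) depth=8
  + 128.0.0.0/8 (H2) depth=8
  + 203.96.0.0/12 (H4) depth=12
  Q 53.15.37.236: descend 001101010 ; hops seen [H1,H0] ; pick H0
  Q 77.121.39.37: descend 0 ; hops seen [∅] ; pick no-route
  Q 128.0.0.201: descend 10000000 ; hops seen [H2] ; pick H2
  Q 224.105.68.184: descend 1110000 ; hops seen [H0] ; pick H0
  + 0.0.0.0/0 (H1) depth=0
  Q 48.0.235.83: descend 00110 ; hops seen [H1,H1] ; pick H1
  + 225.130.62.47/32 (H4) depth=32
  + 225.130.62.46/31 (H3) depth=31
  Q 225.130.62.32: descend 1110000110000010001111100010 ; hops seen [H1,H0,H2] ; pick H2
  Q 203.96.0.126: descend 110010110110 ; hops seen [H1,H4] ; pick H4
  + 53.78.224.0/20 (H1) depth=20
  Q 52.31.227.177: descend 0011010 ; hops seen [H1,H1] ; pick H1
  - 224.0.0.0/6 clear@6
  + 0.0.0.0/0 (H3) depth=0
  - 53.0.0.0/8 clear@8
  Q 92.228.200.126: descend 0 ; hops seen [H3] ; pick H3
  Q 53.78.224.12: descend 00110101010011101110 ; hops seen [H3,H1,H1] ; pick H1
  Q 225.130.62.37: descend 1110000110000010001111100010 ; hops seen [H3,H2] ; pick H2
  Q 225.130.62.47: descend 11100001100000100011111000101111 ; hops seen [H3,H2,H3,H4] ; pick H4
  Q 225.130.62.46: descend 1110000110000010001111100010111 ; hops seen [H3,H2,H3] ; pick H3
  + 225.128.0.0/13 (H0) depth=13

== LOOKUPS ==
["no-route","H3","no-route","H0","H0","no-route","H2","H0","H1","H2","H4","H1","H3","H1","H2","H4","H3"]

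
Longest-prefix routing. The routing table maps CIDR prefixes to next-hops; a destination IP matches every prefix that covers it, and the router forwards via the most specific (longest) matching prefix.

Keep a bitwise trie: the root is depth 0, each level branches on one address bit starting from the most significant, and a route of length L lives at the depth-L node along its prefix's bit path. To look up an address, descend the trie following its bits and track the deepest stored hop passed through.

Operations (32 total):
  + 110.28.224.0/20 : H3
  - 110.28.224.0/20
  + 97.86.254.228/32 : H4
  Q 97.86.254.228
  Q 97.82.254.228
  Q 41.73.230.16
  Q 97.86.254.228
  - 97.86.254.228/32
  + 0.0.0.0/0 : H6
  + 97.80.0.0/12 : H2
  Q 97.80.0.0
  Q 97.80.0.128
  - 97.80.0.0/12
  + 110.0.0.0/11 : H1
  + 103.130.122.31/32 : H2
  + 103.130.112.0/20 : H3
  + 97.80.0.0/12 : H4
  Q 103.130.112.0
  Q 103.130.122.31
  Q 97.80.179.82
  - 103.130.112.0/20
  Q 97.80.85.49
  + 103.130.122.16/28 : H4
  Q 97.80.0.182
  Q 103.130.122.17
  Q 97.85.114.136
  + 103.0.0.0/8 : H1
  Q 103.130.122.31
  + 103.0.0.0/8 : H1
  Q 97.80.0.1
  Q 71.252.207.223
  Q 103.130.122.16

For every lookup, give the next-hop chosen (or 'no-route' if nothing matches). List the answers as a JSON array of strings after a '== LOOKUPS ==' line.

Apply in order:
  add 110.28.224.0/20 -> H3 at depth 20
  - 110.28.224.0/20 clear@20
  add 97.86.254.228/32 -> H4 at depth 32
  lookup 97.86.254.228: bits 01100001010101101111111011100100 walk d0:-→d1:-→d2:-→d3:-→d4:-→d5:-→d6:-→d7:-→d8:-→d9:-→d10:-→d11:-→d12:-→d13:-→d14:-→d15:-→d16:-→d17:-→d18:-→d19:-→d20:-→d21:-→d22:-→d23:-→d24:-→d25:-→d26:-→d27:-→d28:-→d29:-→d30:-→d31:-→d32:H4 -> H4
  lookup 97.82.254.228: bits 0110000101010 walk d0:-→d1:-→d2:-→d3:-→d4:-→d5:-→d6:-→d7:-→d8:-→d9:-→d10:-→d11:-→d12:-→d13:- -> no-route
  lookup 41.73.230.16: bits 0 walk d0:-→d1:- -> no-route
  lookup 97.86.254.228: bits 01100001010101101111111011100100 walk d0:-→d1:-→d2:-→d3:-→d4:-→d5:-→d6:-→d7:-→d8:-→d9:-→d10:-→d11:-→d12:-→d13:-→d14:-→d15:-→d16:-→d17:-→d18:-→d19:-→d20:-→d21:-→d22:-→d23:-→d24:-→d25:-→d26:-→d27:-→d28:-→d29:-→d30:-→d31:-→d32:H4 -> H4
  - 97.86.254.228/32 clear@32
  add 0.0.0.0/0 -> H6 at depth 0
  add 97.80.0.0/12 -> H2 at depth 12
  lookup 97.80.0.0: bits 0110000101010 walk d0:H6→d1:-→d2:-→d3:-→d4:-→d5:-→d6:-→d7:-→d8:-→d9:-→d10:-→d11:-→d12:H2→d13:- -> H2
  lookup 97.80.0.128: bits 0110000101010 walk d0:H6→d1:-→d2:-→d3:-→d4:-→d5:-→d6:-→d7:-→d8:-→d9:-→d10:-→d11:-→d12:H2→d13:- -> H2
  - 97.80.0.0/12 clear@12
  add 110.0.0.0/11 -> H1 at depth 11
  add 103.130.122.31/32 -> H2 at depth 32
  add 103.130.112.0/20 -> H3 at depth 20
  add 97.80.0.0/12 -> H4 at depth 12
  lookup 103.130.112.0: bits 01100111100000100111 walk d0:H6→d1:-→d2:-→d3:-→d4:-→d5:-→d6:-→d7:-→d8:-→d9:-→d10:-→d11:-→d12:-→d13:-→d14:-→d15:-→d16:-→d17:-→d18:-→d19:-→d20:H3 -> H3
  lookup 103.130.122.31: bits 01100111100000100111101000011111 walk d0:H6→d1:-→d2:-→d3:-→d4:-→d5:-→d6:-→d7:-→d8:-→d9:-→d10:-→d11:-→d12:-→d13:-→d14:-→d15:-→d16:-→d17:-→d18:-→d19:-→d20:H3→d21:-→d22:-→d23:-→d24:-→d25:-→d26:-→d27:-→d28:-→d29:-→d30:-→d31:-→d32:H2 -> H2
  lookup 97.80.179.82: bits 0110000101010 walk d0:H6→d1:-→d2:-→d3:-→d4:-→d5:-→d6:-→d7:-→d8:-→d9:-→d10:-→d11:-→d12:H4→d13:- -> H4
  - 103.130.112.0/20 clear@20
  lookup 97.80.85.49: bits 0110000101010 walk d0:H6→d1:-→d2:-→d3:-→d4:-→d5:-→d6:-→d7:-→d8:-→d9:-→d10:-→d11:-→d12:H4→d13:- -> H4
  add 103.130.122.16/28 -> H4 at depth 28
  lookup 97.80.0.182: bits 0110000101010 walk d0:H6→d1:-→d2:-→d3:-→d4:-→d5:-→d6:-→d7:-→d8:-→d9:-→d10:-→d11:-→d12:H4→d13:- -> H4
  lookup 103.130.122.17: bits 0110011110000010011110100001 walk d0:H6→d1:-→d2:-→d3:-→d4:-→d5:-→d6:-→d7:-→d8:-→d9:-→d10:-→d11:-→d12:-→d13:-→d14:-→d15:-→d16:-→d17:-→d18:-→d19:-→d20:-→d21:-→d22:-→d23:-→d24:-→d25:-→d26:-→d27:-→d28:H4 -> H4
  lookup 97.85.114.136: bits 01100001010101 walk d0:H6→d1:-→d2:-→d3:-→d4:-→d5:-→d6:-→d7:-→d8:-→d9:-→d10:-→d11:-→d12:H4→d13:-→d14:- -> H4
  add 103.0.0.0/8 -> H1 at depth 8
  lookup 103.130.122.31: bits 01100111100000100111101000011111 walk d0:H6→d1:-→d2:-→d3:-→d4:-→d5:-→d6:-→d7:-→d8:H1→d9:-→d10:-→d11:-→d12:-→d13:-→d14:-→d15:-→d16:-→d17:-→d18:-→d19:-→d20:-→d21:-→d22:-→d23:-→d24:-→d25:-→d26:-→d27:-→d28:H4→d29:-→d30:-→d31:-→d32:H2 -> H2
  add 103.0.0.0/8 -> H1 at depth 8
  lookup 97.80.0.1: bits 0110000101010 walk d0:H6→d1:-→d2:-→d3:-→d4:-→d5:-→d6:-→d7:-→d8:-→d9:-→d10:-→d11:-→d12:H4→d13:- -> H4
  lookup 71.252.207.223: bits 01 walk d0:H6→d1:-→d2:- -> H6
  lookup 103.130.122.16: bits 0110011110000010011110100001 walk d0:H6→d1:-→d2:-→d3:-→d4:-→d5:-→d6:-→d7:-→d8:H1→d9:-→d10:-→d11:-→d12:-→d13:-→d14:-→d15:-→d16:-→d17:-→d18:-→d19:-→d20:-→d21:-→d22:-→d23:-→d24:-→d25:-→d26:-→d27:-→d28:H4 -> H4

== LOOKUPS ==
["H4","no-route","no-route","H4","H2","H2","H3","H2","H4","H4","H4","H4","H4","H2","H4","H6","H4"]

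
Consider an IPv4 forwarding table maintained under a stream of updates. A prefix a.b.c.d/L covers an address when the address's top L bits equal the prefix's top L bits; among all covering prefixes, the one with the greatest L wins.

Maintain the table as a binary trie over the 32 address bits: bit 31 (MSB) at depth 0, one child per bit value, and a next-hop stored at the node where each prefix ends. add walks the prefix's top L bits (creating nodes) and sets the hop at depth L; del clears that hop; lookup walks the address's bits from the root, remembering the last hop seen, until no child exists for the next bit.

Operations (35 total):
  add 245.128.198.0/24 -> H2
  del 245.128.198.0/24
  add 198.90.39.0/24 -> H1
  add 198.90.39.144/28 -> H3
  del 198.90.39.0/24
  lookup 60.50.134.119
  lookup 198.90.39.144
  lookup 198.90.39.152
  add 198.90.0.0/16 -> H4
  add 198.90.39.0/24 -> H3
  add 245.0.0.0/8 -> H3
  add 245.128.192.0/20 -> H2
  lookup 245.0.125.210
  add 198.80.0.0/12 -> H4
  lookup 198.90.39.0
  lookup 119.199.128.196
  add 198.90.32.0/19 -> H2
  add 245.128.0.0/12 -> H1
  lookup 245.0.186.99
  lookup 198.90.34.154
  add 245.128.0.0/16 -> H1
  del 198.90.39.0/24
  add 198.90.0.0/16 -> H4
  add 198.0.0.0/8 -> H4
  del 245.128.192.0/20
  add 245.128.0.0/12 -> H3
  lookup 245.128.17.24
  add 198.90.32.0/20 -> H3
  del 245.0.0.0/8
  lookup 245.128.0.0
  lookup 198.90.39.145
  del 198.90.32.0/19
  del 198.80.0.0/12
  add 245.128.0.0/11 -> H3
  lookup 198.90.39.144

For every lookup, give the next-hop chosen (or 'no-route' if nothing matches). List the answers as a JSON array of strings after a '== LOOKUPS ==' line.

Trace:
  + 245.128.198.0/24 (H2) depth=24
  del 245.128.198.0/24 (clear depth 24)
  + 198.90.39.0/24 (H1) depth=24
  + 198.90.39.144/28 (H3) depth=28
  del 198.90.39.0/24 (clear depth 24)
  Q 60.50.134.119: descend ε ; hops seen [∅] ; pick no-route
  Q 198.90.39.144: descend 1100011001011010001001111001 ; hops seen [H3] ; pick H3
  Q 198.90.39.152: descend 1100011001011010001001111001 ; hops seen [H3] ; pick H3
  + 198.90.0.0/16 (H4) depth=16
  + 198.90.39.0/24 (H3) depth=24
  + 245.0.0.0/8 (H3) depth=8
  + 245.128.192.0/20 (H2) depth=20
  Q 245.0.125.210: descend 11110101 ; hops seen [H3] ; pick H3
  + 198.80.0.0/12 (H4) depth=12
  Q 198.90.39.0: descend 110001100101101000100111 ; hops seen [H4,H4,H3] ; pick H3
  Q 119.199.128.196: descend ε ; hops seen [∅] ; pick no-route
  + 198.90.32.0/19 (H2) depth=19
  + 245.128.0.0/12 (H1) depth=12
  Q 245.0.186.99: descend 11110101 ; hops seen [H3] ; pick H3
  Q 198.90.34.154: descend 110001100101101000100 ; hops seen [H4,H4,H2] ; pick H2
  + 245.128.0.0/16 (H1) depth=16
  del 198.90.39.0/24 (clear depth 24)
  + 198.90.0.0/16 (H4) depth=16
  + 198.0.0.0/8 (H4) depth=8
  del 245.128.192.0/20 (clear depth 20)
  + 245.128.0.0/12 (H3) depth=12
  Q 245.128.17.24: descend 1111010110000000 ; hops seen [H3,H3,H1] ; pick H1
  + 198.90.32.0/20 (H3) depth=20
  del 245.0.0.0/8 (clear depth 8)
  Q 245.128.0.0: descend 1111010110000000 ; hops seen [H3,H1] ; pick H1
  Q 198.90.39.145: descend 1100011001011010001001111001 ; hops seen [H4,H4,H4,H2,H3,H3] ; pick H3
  del 198.90.32.0/19 (clear depth 19)
  del 198.80.0.0/12 (clear depth 12)
  + 245.128.0.0/11 (H3) depth=11
  Q 198.90.39.144: descend 1100011001011010001001111001 ; hops seen [H4,H4,H3,H3] ; pick H3

== LOOKUPS ==
["no-route","H3","H3","H3","H3","no-route","H3","H2","H1","H1","H3","H3"]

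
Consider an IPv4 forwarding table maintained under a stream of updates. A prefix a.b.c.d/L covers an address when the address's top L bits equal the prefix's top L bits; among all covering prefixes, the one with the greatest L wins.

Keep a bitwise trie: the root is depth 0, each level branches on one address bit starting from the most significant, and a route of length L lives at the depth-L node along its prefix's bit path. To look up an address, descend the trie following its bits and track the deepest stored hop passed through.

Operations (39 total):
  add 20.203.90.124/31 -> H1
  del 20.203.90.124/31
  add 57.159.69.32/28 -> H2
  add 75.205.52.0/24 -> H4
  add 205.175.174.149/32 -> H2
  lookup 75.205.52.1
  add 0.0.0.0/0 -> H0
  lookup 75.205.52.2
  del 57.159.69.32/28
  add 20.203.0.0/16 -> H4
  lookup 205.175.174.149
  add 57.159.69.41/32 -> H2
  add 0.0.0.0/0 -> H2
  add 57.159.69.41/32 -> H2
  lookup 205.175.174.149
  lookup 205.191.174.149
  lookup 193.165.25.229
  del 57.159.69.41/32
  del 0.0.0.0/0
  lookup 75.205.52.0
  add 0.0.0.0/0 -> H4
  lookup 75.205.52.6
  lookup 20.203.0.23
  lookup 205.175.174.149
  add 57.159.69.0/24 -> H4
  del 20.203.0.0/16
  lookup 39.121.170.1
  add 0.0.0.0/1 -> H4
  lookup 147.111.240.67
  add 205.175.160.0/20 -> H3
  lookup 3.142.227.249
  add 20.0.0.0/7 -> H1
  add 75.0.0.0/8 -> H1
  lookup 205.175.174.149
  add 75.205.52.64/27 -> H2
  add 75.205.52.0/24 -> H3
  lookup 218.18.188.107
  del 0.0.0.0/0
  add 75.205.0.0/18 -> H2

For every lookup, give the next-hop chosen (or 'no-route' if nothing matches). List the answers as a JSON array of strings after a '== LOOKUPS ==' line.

Process each operation:
  + 20.203.90.124/31 (H1) depth=31
  del 20.203.90.124/31 (clear depth 31)
  + 57.159.69.32/28 (H2) depth=28
  + 75.205.52.0/24 (H4) depth=24
  + 205.175.174.149/32 (H2) depth=32
  ? 75.205.52.1  path d0:-→d1:-→d2:-→d3:-→d4:-→d5:-→d6:-→d7:-→d8:-→d9:-→d10:-→d11:-→d12:-→d13:-→d14:-→d15:-→d16:-→d17:-→d18:-→d19:-→d20:-→d21:-→d22:-→d23:-→d24:H4  best=H4
  + 0.0.0.0/0 (H0) depth=0
  ? 75.205.52.2  path d0:H0→d1:-→d2:-→d3:-→d4:-→d5:-→d6:-→d7:-→d8:-→d9:-→d10:-→d11:-→d12:-→d13:-→d14:-→d15:-→d16:-→d17:-→d18:-→d19:-→d20:-→d21:-→d22:-→d23:-→d24:H4  best=H4
  del 57.159.69.32/28 (clear depth 28)
  + 20.203.0.0/16 (H4) depth=16
  ? 205.175.174.149  path d0:H0→d1:-→d2:-→d3:-→d4:-→d5:-→d6:-→d7:-→d8:-→d9:-→d10:-→d11:-→d12:-→d13:-→d14:-→d15:-→d16:-→d17:-→d18:-→d19:-→d20:-→d21:-→d22:-→d23:-→d24:-→d25:-→d26:-→d27:-→d28:-→d29:-→d30:-→d31:-→d32:H2  best=H2
  + 57.159.69.41/32 (H2) depth=32
  + 0.0.0.0/0 (H2) depth=0
  + 57.159.69.41/32 (H2) depth=32
  ? 205.175.174.149  path d0:H2→d1:-→d2:-→d3:-→d4:-→d5:-→d6:-→d7:-→d8:-→d9:-→d10:-→d11:-→d12:-→d13:-→d14:-→d15:-→d16:-→d17:-→d18:-→d19:-→d20:-→d21:-→d22:-→d23:-→d24:-→d25:-→d26:-→d27:-→d28:-→d29:-→d30:-→d31:-→d32:H2  best=H2
  ? 205.191.174.149  path d0:H2→d1:-→d2:-→d3:-→d4:-→d5:-→d6:-→d7:-→d8:-→d9:-→d10:-→d11:-  best=H2
  ? 193.165.25.229  path d0:H2→d1:-→d2:-→d3:-→d4:-  best=H2
  del 57.159.69.41/32 (clear depth 32)
  del 0.0.0.0/0 (clear depth 0)
  ? 75.205.52.0  path d0:-→d1:-→d2:-→d3:-→d4:-→d5:-→d6:-→d7:-→d8:-→d9:-→d10:-→d11:-→d12:-→d13:-→d14:-→d15:-→d16:-→d17:-→d18:-→d19:-→d20:-→d21:-→d22:-→d23:-→d24:H4  best=H4
  + 0.0.0.0/0 (H4) depth=0
  ? 75.205.52.6  path d0:H4→d1:-→d2:-→d3:-→d4:-→d5:-→d6:-→d7:-→d8:-→d9:-→d10:-→d11:-→d12:-→d13:-→d14:-→d15:-→d16:-→d17:-→d18:-→d19:-→d20:-→d21:-→d22:-→d23:-→d24:H4  best=H4
  ? 20.203.0.23  path d0:H4→d1:-→d2:-→d3:-→d4:-→d5:-→d6:-→d7:-→d8:-→d9:-→d10:-→d11:-→d12:-→d13:-→d14:-→d15:-→d16:H4→d17:-  best=H4
  ? 205.175.174.149  path d0:H4→d1:-→d2:-→d3:-→d4:-→d5:-→d6:-→d7:-→d8:-→d9:-→d10:-→d11:-→d12:-→d13:-→d14:-→d15:-→d16:-→d17:-→d18:-→d19:-→d20:-→d21:-→d22:-→d23:-→d24:-→d25:-→d26:-→d27:-→d28:-→d29:-→d30:-→d31:-→d32:H2  best=H2
  + 57.159.69.0/24 (H4) depth=24
  del 20.203.0.0/16 (clear depth 16)
  ? 39.121.170.1  path d0:H4→d1:-→d2:-→d3:-  best=H4
  + 0.0.0.0/1 (H4) depth=1
  ? 147.111.240.67  path d0:H4→d1:-  best=H4
  + 205.175.160.0/20 (H3) depth=20
  ? 3.142.227.249  path d0:H4→d1:H4→d2:-→d3:-  best=H4
  + 20.0.0.0/7 (H1) depth=7
  + 75.0.0.0/8 (H1) depth=8
  ? 205.175.174.149  path d0:H4→d1:-→d2:-→d3:-→d4:-→d5:-→d6:-→d7:-→d8:-→d9:-→d10:-→d11:-→d12:-→d13:-→d14:-→d15:-→d16:-→d17:-→d18:-→d19:-→d20:H3→d21:-→d22:-→d23:-→d24:-→d25:-→d26:-→d27:-→d28:-→d29:-→d30:-→d31:-→d32:H2  best=H2
  + 75.205.52.64/27 (H2) depth=27
  + 75.205.52.0/24 (H3) depth=24
  ? 218.18.188.107  path d0:H4→d1:-→d2:-→d3:-  best=H4
  del 0.0.0.0/0 (clear depth 0)
  + 75.205.0.0/18 (H2) depth=18

== LOOKUPS ==
["H4","H4","H2","H2","H2","H2","H4","H4","H4","H2","H4","H4","H4","H2","H4"]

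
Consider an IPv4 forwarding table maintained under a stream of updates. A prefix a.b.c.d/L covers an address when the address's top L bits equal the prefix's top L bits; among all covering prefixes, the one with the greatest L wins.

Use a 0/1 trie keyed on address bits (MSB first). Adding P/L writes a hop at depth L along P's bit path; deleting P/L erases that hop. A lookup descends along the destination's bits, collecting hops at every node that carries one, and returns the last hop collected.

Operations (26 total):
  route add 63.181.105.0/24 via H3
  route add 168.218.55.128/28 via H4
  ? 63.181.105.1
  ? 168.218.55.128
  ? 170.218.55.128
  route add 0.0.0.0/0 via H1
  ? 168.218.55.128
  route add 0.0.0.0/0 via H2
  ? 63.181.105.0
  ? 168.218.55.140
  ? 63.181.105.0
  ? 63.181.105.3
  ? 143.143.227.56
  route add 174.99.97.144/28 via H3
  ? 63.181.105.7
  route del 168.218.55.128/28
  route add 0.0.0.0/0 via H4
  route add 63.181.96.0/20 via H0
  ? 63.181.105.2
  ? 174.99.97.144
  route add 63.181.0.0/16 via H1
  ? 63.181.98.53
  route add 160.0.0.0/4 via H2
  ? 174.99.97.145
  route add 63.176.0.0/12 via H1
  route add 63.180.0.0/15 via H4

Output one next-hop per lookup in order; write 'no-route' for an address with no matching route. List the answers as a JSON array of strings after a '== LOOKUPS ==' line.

Process each operation:
  add 63.181.105.0/24 -> H3 at depth 24
  add 168.218.55.128/28 -> H4 at depth 28
  lookup 63.181.105.1: bits 001111111011010101101001 walk d0:-→d1:-→d2:-→d3:-→d4:-→d5:-→d6:-→d7:-→d8:-→d9:-→d10:-→d11:-→d12:-→d13:-→d14:-→d15:-→d16:-→d17:-→d18:-→d19:-→d20:-→d21:-→d22:-→d23:-→d24:H3 -> H3
  lookup 168.218.55.128: bits 1010100011011010001101111000 walk d0:-→d1:-→d2:-→d3:-→d4:-→d5:-→d6:-→d7:-→d8:-→d9:-→d10:-→d11:-→d12:-→d13:-→d14:-→d15:-→d16:-→d17:-→d18:-→d19:-→d20:-→d21:-→d22:-→d23:-→d24:-→d25:-→d26:-→d27:-→d28:H4 -> H4
  lookup 170.218.55.128: bits 101010 walk d0:-→d1:-→d2:-→d3:-→d4:-→d5:-→d6:- -> no-route
  add 0.0.0.0/0 -> H1 at depth 0
  lookup 168.218.55.128: bits 1010100011011010001101111000 walk d0:H1→d1:-→d2:-→d3:-→d4:-→d5:-→d6:-→d7:-→d8:-→d9:-→d10:-→d11:-→d12:-→d13:-→d14:-→d15:-→d16:-→d17:-→d18:-→d19:-→d20:-→d21:-→d22:-→d23:-→d24:-→d25:-→d26:-→d27:-→d28:H4 -> H4
  add 0.0.0.0/0 -> H2 at depth 0
  lookup 63.181.105.0: bits 001111111011010101101001 walk d0:H2→d1:-→d2:-→d3:-→d4:-→d5:-→d6:-→d7:-→d8:-→d9:-→d10:-→d11:-→d12:-→d13:-→d14:-→d15:-→d16:-→d17:-→d18:-→d19:-→d20:-→d21:-→d22:-→d23:-→d24:H3 -> H3
  lookup 168.218.55.140: bits 1010100011011010001101111000 walk d0:H2→d1:-→d2:-→d3:-→d4:-→d5:-→d6:-→d7:-→d8:-→d9:-→d10:-→d11:-→d12:-→d13:-→d14:-→d15:-→d16:-→d17:-→d18:-→d19:-→d20:-→d21:-→d22:-→d23:-→d24:-→d25:-→d26:-→d27:-→d28:H4 -> H4
  lookup 63.181.105.0: bits 001111111011010101101001 walk d0:H2→d1:-→d2:-→d3:-→d4:-→d5:-→d6:-→d7:-→d8:-→d9:-→d10:-→d11:-→d12:-→d13:-→d14:-→d15:-→d16:-→d17:-→d18:-→d19:-→d20:-→d21:-→d22:-→d23:-→d24:H3 -> H3
  lookup 63.181.105.3: bits 001111111011010101101001 walk d0:H2→d1:-→d2:-→d3:-→d4:-→d5:-→d6:-→d7:-→d8:-→d9:-→d10:-→d11:-→d12:-→d13:-→d14:-→d15:-→d16:-→d17:-→d18:-→d19:-→d20:-→d21:-→d22:-→d23:-→d24:H3 -> H3
  lookup 143.143.227.56: bits 10 walk d0:H2→d1:-→d2:- -> H2
  add 174.99.97.144/28 -> H3 at depth 28
  lookup 63.181.105.7: bits 001111111011010101101001 walk d0:H2→d1:-→d2:-→d3:-→d4:-→d5:-→d6:-→d7:-→d8:-→d9:-→d10:-→d11:-→d12:-→d13:-→d14:-→d15:-→d16:-→d17:-→d18:-→d19:-→d20:-→d21:-→d22:-→d23:-→d24:H3 -> H3
  del 168.218.55.128/28 (clear depth 28)
  add 0.0.0.0/0 -> H4 at depth 0
  add 63.181.96.0/20 -> H0 at depth 20
  lookup 63.181.105.2: bits 001111111011010101101001 walk d0:H4→d1:-→d2:-→d3:-→d4:-→d5:-→d6:-→d7:-→d8:-→d9:-→d10:-→d11:-→d12:-→d13:-→d14:-→d15:-→d16:-→d17:-→d18:-→d19:-→d20:H0→d21:-→d22:-→d23:-→d24:H3 -> H3
  lookup 174.99.97.144: bits 1010111001100011011000011001 walk d0:H4→d1:-→d2:-→d3:-→d4:-→d5:-→d6:-→d7:-→d8:-→d9:-→d10:-→d11:-→d12:-→d13:-→d14:-→d15:-→d16:-→d17:-→d18:-→d19:-→d20:-→d21:-→d22:-→d23:-→d24:-→d25:-→d26:-→d27:-→d28:H3 -> H3
  add 63.181.0.0/16 -> H1 at depth 16
  lookup 63.181.98.53: bits 00111111101101010110 walk d0:H4→d1:-→d2:-→d3:-→d4:-→d5:-→d6:-→d7:-→d8:-→d9:-→d10:-→d11:-→d12:-→d13:-→d14:-→d15:-→d16:H1→d17:-→d18:-→d19:-→d20:H0 -> H0
  add 160.0.0.0/4 -> H2 at depth 4
  lookup 174.99.97.145: bits 1010111001100011011000011001 walk d0:H4→d1:-→d2:-→d3:-→d4:H2→d5:-→d6:-→d7:-→d8:-→d9:-→d10:-→d11:-→d12:-→d13:-→d14:-→d15:-→d16:-→d17:-→d18:-→d19:-→d20:-→d21:-→d22:-→d23:-→d24:-→d25:-→d26:-→d27:-→d28:H3 -> H3
  add 63.176.0.0/12 -> H1 at depth 12
  add 63.180.0.0/15 -> H4 at depth 15

== LOOKUPS ==
["H3","H4","no-route","H4","H3","H4","H3","H3","H2","H3","H3","H3","H0","H3"]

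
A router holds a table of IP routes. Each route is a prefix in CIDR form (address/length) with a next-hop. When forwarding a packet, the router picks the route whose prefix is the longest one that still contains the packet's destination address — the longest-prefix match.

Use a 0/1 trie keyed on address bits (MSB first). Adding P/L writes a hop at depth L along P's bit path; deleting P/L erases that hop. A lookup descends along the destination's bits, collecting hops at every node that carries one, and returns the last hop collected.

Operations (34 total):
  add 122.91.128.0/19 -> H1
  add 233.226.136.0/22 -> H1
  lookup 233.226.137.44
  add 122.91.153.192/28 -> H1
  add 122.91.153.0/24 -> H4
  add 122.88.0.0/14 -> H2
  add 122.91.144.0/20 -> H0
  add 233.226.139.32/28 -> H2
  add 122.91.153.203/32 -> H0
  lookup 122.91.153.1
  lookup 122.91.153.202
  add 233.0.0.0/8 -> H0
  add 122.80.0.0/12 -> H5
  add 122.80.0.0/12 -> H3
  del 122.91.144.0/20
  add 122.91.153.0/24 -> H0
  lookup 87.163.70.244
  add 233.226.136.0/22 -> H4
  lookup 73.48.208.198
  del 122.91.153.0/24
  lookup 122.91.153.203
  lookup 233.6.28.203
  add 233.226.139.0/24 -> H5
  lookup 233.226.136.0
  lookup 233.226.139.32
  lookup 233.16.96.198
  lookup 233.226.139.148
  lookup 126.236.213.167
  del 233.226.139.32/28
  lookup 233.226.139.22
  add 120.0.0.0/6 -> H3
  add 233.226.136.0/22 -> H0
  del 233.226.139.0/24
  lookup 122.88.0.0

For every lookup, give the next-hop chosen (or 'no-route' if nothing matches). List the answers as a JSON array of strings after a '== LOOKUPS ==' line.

Trace:
  + 122.91.128.0/19 (H1) depth=19
  + 233.226.136.0/22 (H1) depth=22
  Q 233.226.137.44: descend 1110100111100010100010 ; hops seen [H1] ; pick H1
  + 122.91.153.192/28 (H1) depth=28
  + 122.91.153.0/24 (H4) depth=24
  + 122.88.0.0/14 (H2) depth=14
  + 122.91.144.0/20 (H0) depth=20
  + 233.226.139.32/28 (H2) depth=28
  + 122.91.153.203/32 (H0) depth=32
  Q 122.91.153.1: descend 011110100101101110011001 ; hops seen [H2,H1,H0,H4] ; pick H4
  Q 122.91.153.202: descend 0111101001011011100110011100101 ; hops seen [H2,H1,H0,H4,H1] ; pick H1
  + 233.0.0.0/8 (H0) depth=8
  + 122.80.0.0/12 (H5) depth=12
  + 122.80.0.0/12 (H3) depth=12
  - 122.91.144.0/20 clear@20
  + 122.91.153.0/24 (H0) depth=24
  Q 87.163.70.244: descend 01 ; hops seen [∅] ; pick no-route
  + 233.226.136.0/22 (H4) depth=22
  Q 73.48.208.198: descend 01 ; hops seen [∅] ; pick no-route
  - 122.91.153.0/24 clear@24
  Q 122.91.153.203: descend 01111010010110111001100111001011 ; hops seen [H3,H2,H1,H1,H0] ; pick H0
  Q 233.6.28.203: descend 11101001 ; hops seen [H0] ; pick H0
  + 233.226.139.0/24 (H5) depth=24
  Q 233.226.136.0: descend 1110100111100010100010 ; hops seen [H0,H4] ; pick H4
  Q 233.226.139.32: descend 1110100111100010100010110010 ; hops seen [H0,H4,H5,H2] ; pick H2
  Q 233.16.96.198: descend 11101001 ; hops seen [H0] ; pick H0
  Q 233.226.139.148: descend 111010011110001010001011 ; hops seen [H0,H4,H5] ; pick H5
  Q 126.236.213.167: descend 01111 ; hops seen [∅] ; pick no-route
  - 233.226.139.32/28 clear@28
  Q 233.226.139.22: descend 11101001111000101000101100 ; hops seen [H0,H4,H5] ; pick H5
  + 120.0.0.0/6 (H3) depth=6
  + 233.226.136.0/22 (H0) depth=22
  - 233.226.139.0/24 clear@24
  Q 122.88.0.0: descend 01111010010110 ; hops seen [H3,H3,H2] ; pick H2

== LOOKUPS ==
["H1","H4","H1","no-route","no-route","H0","H0","H4","H2","H0","H5","no-route","H5","H2"]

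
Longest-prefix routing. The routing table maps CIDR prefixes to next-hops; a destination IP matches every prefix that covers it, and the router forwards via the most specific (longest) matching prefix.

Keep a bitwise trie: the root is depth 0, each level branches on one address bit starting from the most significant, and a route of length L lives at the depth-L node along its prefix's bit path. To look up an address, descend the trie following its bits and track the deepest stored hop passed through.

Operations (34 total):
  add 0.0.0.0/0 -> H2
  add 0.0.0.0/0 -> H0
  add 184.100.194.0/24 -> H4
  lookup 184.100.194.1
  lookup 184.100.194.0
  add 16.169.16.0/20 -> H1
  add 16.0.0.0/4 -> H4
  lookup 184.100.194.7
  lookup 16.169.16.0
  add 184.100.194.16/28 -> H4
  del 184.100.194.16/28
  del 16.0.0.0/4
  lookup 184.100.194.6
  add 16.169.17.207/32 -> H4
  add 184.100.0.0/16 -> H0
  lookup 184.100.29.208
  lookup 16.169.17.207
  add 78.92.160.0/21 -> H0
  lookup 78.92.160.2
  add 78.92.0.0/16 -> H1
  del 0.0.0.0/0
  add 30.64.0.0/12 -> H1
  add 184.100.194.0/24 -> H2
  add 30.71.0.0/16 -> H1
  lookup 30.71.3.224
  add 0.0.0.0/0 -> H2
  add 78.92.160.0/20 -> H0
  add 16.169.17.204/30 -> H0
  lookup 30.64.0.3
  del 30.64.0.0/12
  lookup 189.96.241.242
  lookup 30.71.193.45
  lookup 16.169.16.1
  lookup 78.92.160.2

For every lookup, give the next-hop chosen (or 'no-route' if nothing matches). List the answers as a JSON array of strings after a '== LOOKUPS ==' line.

Trace:
  add 0.0.0.0/0 -> H2 at depth 0
  add 0.0.0.0/0 -> H0 at depth 0
  add 184.100.194.0/24 -> H4 at depth 24
  Q 184.100.194.1: descend 101110000110010011000010 ; hops seen [H0,H4] ; pick H4
  Q 184.100.194.0: descend 101110000110010011000010 ; hops seen [H0,H4] ; pick H4
  add 16.169.16.0/20 -> H1 at depth 20
  add 16.0.0.0/4 -> H4 at depth 4
  Q 184.100.194.7: descend 101110000110010011000010 ; hops seen [H0,H4] ; pick H4
  Q 16.169.16.0: descend 00010000101010010001 ; hops seen [H0,H4,H1] ; pick H1
  add 184.100.194.16/28 -> H4 at depth 28
  - 184.100.194.16/28 clear@28
  - 16.0.0.0/4 clear@4
  Q 184.100.194.6: descend 101110000110010011000010000 ; hops seen [H0,H4] ; pick H4
  add 16.169.17.207/32 -> H4 at depth 32
  add 184.100.0.0/16 -> H0 at depth 16
  Q 184.100.29.208: descend 1011100001100100 ; hops seen [H0,H0] ; pick H0
  Q 16.169.17.207: descend 00010000101010010001000111001111 ; hops seen [H0,H1,H4] ; pick H4
  add 78.92.160.0/21 -> H0 at depth 21
  Q 78.92.160.2: descend 010011100101110010100 ; hops seen [H0,H0] ; pick H0
  add 78.92.0.0/16 -> H1 at depth 16
  - 0.0.0.0/0 clear@0
  add 30.64.0.0/12 -> H1 at depth 12
  add 184.100.194.0/24 -> H2 at depth 24
  add 30.71.0.0/16 -> H1 at depth 16
  Q 30.71.3.224: descend 0001111001000111 ; hops seen [H1,H1] ; pick H1
  add 0.0.0.0/0 -> H2 at depth 0
  add 78.92.160.0/20 -> H0 at depth 20
  add 16.169.17.204/30 -> H0 at depth 30
  Q 30.64.0.3: descend 0001111001000 ; hops seen [H2,H1] ; pick H1
  - 30.64.0.0/12 clear@12
  Q 189.96.241.242: descend 10111 ; hops seen [H2] ; pick H2
  Q 30.71.193.45: descend 0001111001000111 ; hops seen [H2,H1] ; pick H1
  Q 16.169.16.1: descend 00010000101010010001000 ; hops seen [H2,H1] ; pick H1
  Q 78.92.160.2: descend 010011100101110010100 ; hops seen [H2,H1,H0,H0] ; pick H0

== LOOKUPS ==
["H4","H4","H4","H1","H4","H0","H4","H0","H1","H1","H2","H1","H1","H0"]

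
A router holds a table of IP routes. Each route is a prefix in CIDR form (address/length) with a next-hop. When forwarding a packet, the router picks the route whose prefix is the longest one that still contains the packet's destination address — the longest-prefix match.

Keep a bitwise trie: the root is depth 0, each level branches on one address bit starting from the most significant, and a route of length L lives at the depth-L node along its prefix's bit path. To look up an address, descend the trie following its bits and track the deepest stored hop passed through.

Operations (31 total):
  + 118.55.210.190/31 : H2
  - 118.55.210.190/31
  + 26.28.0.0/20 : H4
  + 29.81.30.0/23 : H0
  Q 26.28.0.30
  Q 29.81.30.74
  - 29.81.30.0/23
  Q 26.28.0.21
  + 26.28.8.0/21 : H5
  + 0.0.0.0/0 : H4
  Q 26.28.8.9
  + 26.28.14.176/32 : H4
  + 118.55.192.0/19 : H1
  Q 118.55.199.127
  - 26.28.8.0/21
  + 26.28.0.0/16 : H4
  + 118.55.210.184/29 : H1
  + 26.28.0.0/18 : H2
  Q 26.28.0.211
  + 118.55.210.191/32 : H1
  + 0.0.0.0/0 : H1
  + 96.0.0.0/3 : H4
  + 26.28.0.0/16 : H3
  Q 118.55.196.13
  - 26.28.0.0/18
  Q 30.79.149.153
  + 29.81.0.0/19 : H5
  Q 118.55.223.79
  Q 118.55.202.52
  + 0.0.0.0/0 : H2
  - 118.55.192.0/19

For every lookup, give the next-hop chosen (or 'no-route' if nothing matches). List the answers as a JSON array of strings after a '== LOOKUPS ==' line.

Trace:
  add 118.55.210.190/31 -> H2 at depth 31
  del 118.55.210.190/31 (clear depth 31)
  add 26.28.0.0/20 -> H4 at depth 20
  add 29.81.30.0/23 -> H0 at depth 23
  ? 26.28.0.30  path d0:-→d1:-→d2:-→d3:-→d4:-→d5:-→d6:-→d7:-→d8:-→d9:-→d10:-→d11:-→d12:-→d13:-→d14:-→d15:-→d16:-→d17:-→d18:-→d19:-→d20:H4  best=H4
  ? 29.81.30.74  path d0:-→d1:-→d2:-→d3:-→d4:-→d5:-→d6:-→d7:-→d8:-→d9:-→d10:-→d11:-→d12:-→d13:-→d14:-→d15:-→d16:-→d17:-→d18:-→d19:-→d20:-→d21:-→d22:-→d23:H0  best=H0
  del 29.81.30.0/23 (clear depth 23)
  ? 26.28.0.21  path d0:-→d1:-→d2:-→d3:-→d4:-→d5:-→d6:-→d7:-→d8:-→d9:-→d10:-→d11:-→d12:-→d13:-→d14:-→d15:-→d16:-→d17:-→d18:-→d19:-→d20:H4  best=H4
  add 26.28.8.0/21 -> H5 at depth 21
  add 0.0.0.0/0 -> H4 at depth 0
  ? 26.28.8.9  path d0:H4→d1:-→d2:-→d3:-→d4:-→d5:-→d6:-→d7:-→d8:-→d9:-→d10:-→d11:-→d12:-→d13:-→d14:-→d15:-→d16:-→d17:-→d18:-→d19:-→d20:H4→d21:H5  best=H5
  add 26.28.14.176/32 -> H4 at depth 32
  add 118.55.192.0/19 -> H1 at depth 19
  ? 118.55.199.127  path d0:H4→d1:-→d2:-→d3:-→d4:-→d5:-→d6:-→d7:-→d8:-→d9:-→d10:-→d11:-→d12:-→d13:-→d14:-→d15:-→d16:-→d17:-→d18:-→d19:H1  best=H1
  del 26.28.8.0/21 (clear depth 21)
  add 26.28.0.0/16 -> H4 at depth 16
  add 118.55.210.184/29 -> H1 at depth 29
  add 26.28.0.0/18 -> H2 at depth 18
  ? 26.28.0.211  path d0:H4→d1:-→d2:-→d3:-→d4:-→d5:-→d6:-→d7:-→d8:-→d9:-→d10:-→d11:-→d12:-→d13:-→d14:-→d15:-→d16:H4→d17:-→d18:H2→d19:-→d20:H4  best=H4
  add 118.55.210.191/32 -> H1 at depth 32
  add 0.0.0.0/0 -> H1 at depth 0
  add 96.0.0.0/3 -> H4 at depth 3
  add 26.28.0.0/16 -> H3 at depth 16
  ? 118.55.196.13  path d0:H1→d1:-→d2:-→d3:H4→d4:-→d5:-→d6:-→d7:-→d8:-→d9:-→d10:-→d11:-→d12:-→d13:-→d14:-→d15:-→d16:-→d17:-→d18:-→d19:H1  best=H1
  del 26.28.0.0/18 (clear depth 18)
  ? 30.79.149.153  path d0:H1→d1:-→d2:-→d3:-→d4:-→d5:-→d6:-  best=H1
  add 29.81.0.0/19 -> H5 at depth 19
  ? 118.55.223.79  path d0:H1→d1:-→d2:-→d3:H4→d4:-→d5:-→d6:-→d7:-→d8:-→d9:-→d10:-→d11:-→d12:-→d13:-→d14:-→d15:-→d16:-→d17:-→d18:-→d19:H1→d20:-  best=H1
  ? 118.55.202.52  path d0:H1→d1:-→d2:-→d3:H4→d4:-→d5:-→d6:-→d7:-→d8:-→d9:-→d10:-→d11:-→d12:-→d13:-→d14:-→d15:-→d16:-→d17:-→d18:-→d19:H1  best=H1
  add 0.0.0.0/0 -> H2 at depth 0
  del 118.55.192.0/19 (clear depth 19)

== LOOKUPS ==
["H4","H0","H4","H5","H1","H4","H1","H1","H1","H1"]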